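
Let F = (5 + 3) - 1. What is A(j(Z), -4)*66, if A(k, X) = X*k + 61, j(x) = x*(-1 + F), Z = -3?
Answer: 8778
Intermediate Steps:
F = 7 (F = 8 - 1 = 7)
j(x) = 6*x (j(x) = x*(-1 + 7) = x*6 = 6*x)
A(k, X) = 61 + X*k
A(j(Z), -4)*66 = (61 - 24*(-3))*66 = (61 - 4*(-18))*66 = (61 + 72)*66 = 133*66 = 8778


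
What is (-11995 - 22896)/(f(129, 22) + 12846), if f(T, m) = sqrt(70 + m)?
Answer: -224104893/82509812 + 34891*sqrt(23)/82509812 ≈ -2.7141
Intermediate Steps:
(-11995 - 22896)/(f(129, 22) + 12846) = (-11995 - 22896)/(sqrt(70 + 22) + 12846) = -34891/(sqrt(92) + 12846) = -34891/(2*sqrt(23) + 12846) = -34891/(12846 + 2*sqrt(23))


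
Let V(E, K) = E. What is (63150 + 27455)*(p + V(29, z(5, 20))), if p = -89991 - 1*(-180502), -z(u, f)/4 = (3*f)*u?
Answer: 8203376700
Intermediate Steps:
z(u, f) = -12*f*u (z(u, f) = -4*3*f*u = -12*f*u)
p = 90511 (p = -89991 + 180502 = 90511)
(63150 + 27455)*(p + V(29, z(5, 20))) = (63150 + 27455)*(90511 + 29) = 90605*90540 = 8203376700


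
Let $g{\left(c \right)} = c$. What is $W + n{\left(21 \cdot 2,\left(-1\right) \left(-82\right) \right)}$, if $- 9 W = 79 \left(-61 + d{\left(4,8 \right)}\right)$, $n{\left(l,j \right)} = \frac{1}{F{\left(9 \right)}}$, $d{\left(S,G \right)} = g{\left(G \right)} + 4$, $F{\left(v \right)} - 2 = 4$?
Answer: $\frac{7745}{18} \approx 430.28$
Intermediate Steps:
$F{\left(v \right)} = 6$ ($F{\left(v \right)} = 2 + 4 = 6$)
$d{\left(S,G \right)} = 4 + G$ ($d{\left(S,G \right)} = G + 4 = 4 + G$)
$n{\left(l,j \right)} = \frac{1}{6}$
$W = \frac{3871}{9}$ ($W = - \frac{79 \left(-61 + \left(4 + 8\right)\right)}{9} = - \frac{79 \left(-61 + 12\right)}{9} = - \frac{79 \left(-49\right)}{9} = \left(- \frac{1}{9}\right) \left(-3871\right) = \frac{3871}{9} \approx 430.11$)
$W + n{\left(21 \cdot 2,\left(-1\right) \left(-82\right) \right)} = \frac{3871}{9} + \frac{1}{6} = \frac{7745}{18}$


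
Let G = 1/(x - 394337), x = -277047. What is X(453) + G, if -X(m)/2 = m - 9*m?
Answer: 4866191231/671384 ≈ 7248.0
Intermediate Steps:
X(m) = 16*m (X(m) = -2*(m - 9*m) = -(-16)*m = 16*m)
G = -1/671384 (G = 1/(-277047 - 394337) = 1/(-671384) = -1/671384 ≈ -1.4895e-6)
X(453) + G = 16*453 - 1/671384 = 7248 - 1/671384 = 4866191231/671384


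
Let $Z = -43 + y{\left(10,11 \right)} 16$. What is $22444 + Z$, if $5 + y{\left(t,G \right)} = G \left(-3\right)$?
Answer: $21793$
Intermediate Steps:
$y{\left(t,G \right)} = -5 - 3 G$ ($y{\left(t,G \right)} = -5 + G \left(-3\right) = -5 - 3 G$)
$Z = -651$ ($Z = -43 + \left(-5 - 33\right) 16 = -43 - 608 = -651$)
$22444 + Z = 22444 - 651 = 21793$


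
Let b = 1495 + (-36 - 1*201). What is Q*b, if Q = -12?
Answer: -15096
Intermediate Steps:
b = 1258 (b = 1495 + (-36 - 201) = 1495 - 237 = 1258)
Q*b = -12*1258 = -15096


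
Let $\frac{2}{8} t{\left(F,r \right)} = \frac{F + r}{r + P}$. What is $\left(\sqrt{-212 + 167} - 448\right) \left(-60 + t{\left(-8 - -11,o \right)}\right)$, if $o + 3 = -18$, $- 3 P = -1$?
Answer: $\frac{784896}{31} - \frac{5256 i \sqrt{5}}{31} \approx 25319.0 - 379.12 i$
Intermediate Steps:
$P = \frac{1}{3}$ ($P = \left(- \frac{1}{3}\right) \left(-1\right) = \frac{1}{3} \approx 0.33333$)
$o = -21$ ($o = -3 - 18 = -21$)
$t{\left(F,r \right)} = \frac{4 \left(F + r\right)}{\frac{1}{3} + r}$ ($t{\left(F,r \right)} = 4 \frac{F + r}{r + \frac{1}{3}} = 4 \frac{F + r}{\frac{1}{3} + r} = \frac{4 \left(F + r\right)}{\frac{1}{3} + r}$)
$\left(\sqrt{-212 + 167} - 448\right) \left(-60 + t{\left(-8 - -11,o \right)}\right) = \left(\sqrt{-212 + 167} - 448\right) \left(-60 + \frac{12 \left(\left(-8 - -11\right) - 21\right)}{1 + 3 \left(-21\right)}\right) = \left(\sqrt{-45} - 448\right) \left(-60 + \frac{12 \left(\left(-8 + 11\right) - 21\right)}{1 - 63}\right) = \left(3 i \sqrt{5} - 448\right) \left(-60 + \frac{12 \left(3 - 21\right)}{-62}\right) = \left(-448 + 3 i \sqrt{5}\right) \left(-60 + 12 \left(- \frac{1}{62}\right) \left(-18\right)\right) = \left(-448 + 3 i \sqrt{5}\right) \left(-60 + \frac{108}{31}\right) = \left(-448 + 3 i \sqrt{5}\right) \left(- \frac{1752}{31}\right) = \frac{784896}{31} - \frac{5256 i \sqrt{5}}{31}$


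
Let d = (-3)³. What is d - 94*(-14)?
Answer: 1289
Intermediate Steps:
d = -27
d - 94*(-14) = -27 - 94*(-14) = -27 + 1316 = 1289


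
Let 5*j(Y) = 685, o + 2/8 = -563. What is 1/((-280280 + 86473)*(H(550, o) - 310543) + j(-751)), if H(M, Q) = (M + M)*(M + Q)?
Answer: 1/63010144363 ≈ 1.5870e-11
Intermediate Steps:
o = -2253/4 (o = -1/4 - 563 = -2253/4 ≈ -563.25)
j(Y) = 137 (j(Y) = (1/5)*685 = 137)
H(M, Q) = 2*M*(M + Q) (H(M, Q) = (2*M)*(M + Q) = 2*M*(M + Q))
1/((-280280 + 86473)*(H(550, o) - 310543) + j(-751)) = 1/((-280280 + 86473)*(2*550*(550 - 2253/4) - 310543) + 137) = 1/(-193807*(2*550*(-53/4) - 310543) + 137) = 1/(-193807*(-14575 - 310543) + 137) = 1/(-193807*(-325118) + 137) = 1/(63010144226 + 137) = 1/63010144363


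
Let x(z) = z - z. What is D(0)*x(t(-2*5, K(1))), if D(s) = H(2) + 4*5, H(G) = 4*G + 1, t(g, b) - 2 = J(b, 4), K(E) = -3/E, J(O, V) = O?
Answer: 0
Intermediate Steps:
t(g, b) = 2 + b
x(z) = 0
H(G) = 1 + 4*G
D(s) = 29 (D(s) = (1 + 4*2) + 4*5 = (1 + 8) + 20 = 9 + 20 = 29)
D(0)*x(t(-2*5, K(1))) = 29*0 = 0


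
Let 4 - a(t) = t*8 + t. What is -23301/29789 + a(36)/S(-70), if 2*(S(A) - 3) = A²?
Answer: -66689833/73072417 ≈ -0.91265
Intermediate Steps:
S(A) = 3 + A²/2
a(t) = 4 - 9*t (a(t) = 4 - (t*8 + t) = 4 - (8*t + t) = 4 - 9*t)
-23301/29789 + a(36)/S(-70) = -23301/29789 + (4 - 9*36)/(3 + (½)*(-70)²) = -23301*1/29789 + (4 - 324)/(3 + (½)*4900) = -23301/29789 - 320/(3 + 2450) = -23301/29789 - 320/2453 = -66689833/73072417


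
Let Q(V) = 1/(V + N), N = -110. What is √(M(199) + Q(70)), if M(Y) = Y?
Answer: √79590/20 ≈ 14.106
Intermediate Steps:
Q(V) = 1/(-110 + V) (Q(V) = 1/(V - 110) = 1/(-110 + V))
√(M(199) + Q(70)) = √(199 + 1/(-110 + 70)) = √(199 + 1/(-40)) = √(199 - 1/40) = √(7959/40) = √79590/20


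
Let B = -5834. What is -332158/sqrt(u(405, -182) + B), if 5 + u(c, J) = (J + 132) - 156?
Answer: 332158*I*sqrt(6045)/6045 ≈ 4272.1*I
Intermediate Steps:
u(c, J) = -29 + J (u(c, J) = -5 + ((J + 132) - 156) = -5 + ((132 + J) - 156) = -5 + (-24 + J) = -29 + J)
-332158/sqrt(u(405, -182) + B) = -332158/sqrt((-29 - 182) - 5834) = -332158/sqrt(-211 - 5834) = -332158*(-I*sqrt(6045)/6045) = -(-332158)*I*sqrt(6045)/6045 = 332158*I*sqrt(6045)/6045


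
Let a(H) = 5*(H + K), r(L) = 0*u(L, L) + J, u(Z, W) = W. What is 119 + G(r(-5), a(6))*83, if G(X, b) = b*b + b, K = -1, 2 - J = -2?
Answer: 54069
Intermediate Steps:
J = 4 (J = 2 - 1*(-2) = 2 + 2 = 4)
r(L) = 4 (r(L) = 0*L + 4 = 0 + 4 = 4)
a(H) = -5 + 5*H (a(H) = 5*(H - 1) = 5*(-1 + H) = -5 + 5*H)
G(X, b) = b + b² (G(X, b) = b² + b = b + b²)
119 + G(r(-5), a(6))*83 = 119 + ((-5 + 5*6)*(1 + (-5 + 5*6)))*83 = 119 + ((-5 + 30)*(1 + (-5 + 30)))*83 = 119 + (25*(1 + 25))*83 = 119 + (25*26)*83 = 119 + 650*83 = 119 + 53950 = 54069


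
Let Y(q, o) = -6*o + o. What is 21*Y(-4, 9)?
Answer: -945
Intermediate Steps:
Y(q, o) = -5*o
21*Y(-4, 9) = 21*(-5*9) = 21*(-45) = -945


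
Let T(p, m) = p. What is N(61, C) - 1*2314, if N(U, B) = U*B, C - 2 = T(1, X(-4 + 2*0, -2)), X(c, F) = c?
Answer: -2131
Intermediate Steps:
C = 3 (C = 2 + 1 = 3)
N(U, B) = B*U
N(61, C) - 1*2314 = 3*61 - 1*2314 = 183 - 2314 = -2131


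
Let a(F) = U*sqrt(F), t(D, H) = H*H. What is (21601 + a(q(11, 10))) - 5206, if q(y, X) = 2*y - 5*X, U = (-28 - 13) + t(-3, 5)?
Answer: 16395 - 32*I*sqrt(7) ≈ 16395.0 - 84.664*I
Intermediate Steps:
t(D, H) = H**2
U = -16 (U = (-28 - 13) + 5**2 = -41 + 25 = -16)
q(y, X) = -5*X + 2*y
a(F) = -16*sqrt(F)
(21601 + a(q(11, 10))) - 5206 = (21601 - 16*sqrt(-5*10 + 2*11)) - 5206 = (21601 - 16*sqrt(-50 + 22)) - 5206 = (21601 - 32*I*sqrt(7)) - 5206 = 16395 - 32*I*sqrt(7)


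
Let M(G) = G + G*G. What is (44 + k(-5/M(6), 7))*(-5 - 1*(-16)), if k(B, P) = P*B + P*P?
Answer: 6083/6 ≈ 1013.8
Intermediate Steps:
M(G) = G + G²
k(B, P) = P² + B*P (k(B, P) = B*P + P² = P² + B*P)
(44 + k(-5/M(6), 7))*(-5 - 1*(-16)) = (44 + 7*(-5*1/(6*(1 + 6)) + 7))*(-5 - 1*(-16)) = (44 + 7*(-5/(6*7) + 7))*(-5 + 16) = (44 + 7*(-5/42 + 7))*11 = (44 + 7*(289/42))*11 = (44 + 289/6)*11 = (553/6)*11 = 6083/6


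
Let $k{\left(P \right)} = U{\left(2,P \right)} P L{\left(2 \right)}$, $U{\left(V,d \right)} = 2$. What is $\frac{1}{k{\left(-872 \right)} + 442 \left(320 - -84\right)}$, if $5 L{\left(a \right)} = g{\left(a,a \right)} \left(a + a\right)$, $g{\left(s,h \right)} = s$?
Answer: $\frac{5}{878888} \approx 5.689 \cdot 10^{-6}$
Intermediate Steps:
$L{\left(a \right)} = \frac{2 a^{2}}{5}$ ($L{\left(a \right)} = \frac{a \left(a + a\right)}{5} = \frac{a 2 a}{5} = \frac{2 a^{2}}{5}$)
$k{\left(P \right)} = \frac{16 P}{5}$ ($k{\left(P \right)} = 2 P \frac{2 \cdot 2^{2}}{5} = 2 P \frac{2}{5} \cdot 4 = 2 P \frac{8}{5} = \frac{16 P}{5}$)
$\frac{1}{k{\left(-872 \right)} + 442 \left(320 - -84\right)} = \frac{1}{\frac{16}{5} \left(-872\right) + 442 \left(320 - -84\right)} = \frac{1}{- \frac{13952}{5} + 442 \left(320 + 84\right)} = \frac{1}{- \frac{13952}{5} + 442 \cdot 404} = \frac{1}{- \frac{13952}{5} + 178568} = \frac{1}{\frac{878888}{5}} = \frac{5}{878888}$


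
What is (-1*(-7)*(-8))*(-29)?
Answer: 1624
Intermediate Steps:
(-1*(-7)*(-8))*(-29) = (7*(-8))*(-29) = -56*(-29) = 1624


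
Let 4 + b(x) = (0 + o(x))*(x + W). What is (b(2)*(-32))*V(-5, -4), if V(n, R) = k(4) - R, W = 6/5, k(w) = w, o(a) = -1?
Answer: 9216/5 ≈ 1843.2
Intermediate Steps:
W = 6/5 (W = 6*(⅕) = 6/5 ≈ 1.2000)
V(n, R) = 4 - R
b(x) = -26/5 - x (b(x) = -4 + (0 - 1)*(x + 6/5) = -4 - (6/5 + x) = -4 + (-6/5 - x) = -26/5 - x)
(b(2)*(-32))*V(-5, -4) = ((-26/5 - 1*2)*(-32))*(4 - 1*(-4)) = ((-26/5 - 2)*(-32))*(4 + 4) = -36/5*(-32)*8 = (1152/5)*8 = 9216/5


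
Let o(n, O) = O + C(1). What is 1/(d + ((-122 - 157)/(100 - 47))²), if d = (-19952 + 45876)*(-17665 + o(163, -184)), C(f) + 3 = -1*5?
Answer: -2809/1300355876371 ≈ -2.1602e-9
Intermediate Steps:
C(f) = -8 (C(f) = -3 - 1*5 = -3 - 5 = -8)
o(n, O) = -8 + O (o(n, O) = O - 8 = -8 + O)
d = -462924868 (d = (-19952 + 45876)*(-17665 + (-8 - 184)) = 25924*(-17665 - 192) = 25924*(-17857) = -462924868)
1/(d + ((-122 - 157)/(100 - 47))²) = 1/(-462924868 + ((-122 - 157)/(100 - 47))²) = 1/(-462924868 + (-279/53)²) = 1/(-462924868 + 77841/2809) = 1/(-1300355876371/2809) = -2809/1300355876371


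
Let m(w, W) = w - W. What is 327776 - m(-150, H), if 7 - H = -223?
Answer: 328156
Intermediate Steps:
H = 230 (H = 7 - 1*(-223) = 7 + 223 = 230)
327776 - m(-150, H) = 327776 - (-150 - 1*230) = 327776 - (-150 - 230) = 327776 - 1*(-380) = 327776 + 380 = 328156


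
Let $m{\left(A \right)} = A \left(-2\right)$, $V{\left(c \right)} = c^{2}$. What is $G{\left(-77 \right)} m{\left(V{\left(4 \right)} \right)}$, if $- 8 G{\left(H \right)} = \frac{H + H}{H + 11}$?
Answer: $\frac{28}{3} \approx 9.3333$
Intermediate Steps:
$G{\left(H \right)} = - \frac{H}{4 \left(11 + H\right)}$ ($G{\left(H \right)} = - \frac{\left(H + H\right) \frac{1}{H + 11}}{8} = - \frac{2 H \frac{1}{11 + H}}{8} = - \frac{H}{4 \left(11 + H\right)}$)
$m{\left(A \right)} = - 2 A$
$G{\left(-77 \right)} m{\left(V{\left(4 \right)} \right)} = \left(-1\right) \left(-77\right) \frac{1}{44 + 4 \left(-77\right)} \left(- 2 \cdot 4^{2}\right) = \left(-1\right) \left(-77\right) \frac{1}{44 - 308} \left(\left(-2\right) 16\right) = \left(-1\right) \left(-77\right) \frac{1}{-264} \left(-32\right) = \left(-1\right) \left(-77\right) \left(- \frac{1}{264}\right) \left(-32\right) = \left(- \frac{7}{24}\right) \left(-32\right) = \frac{28}{3}$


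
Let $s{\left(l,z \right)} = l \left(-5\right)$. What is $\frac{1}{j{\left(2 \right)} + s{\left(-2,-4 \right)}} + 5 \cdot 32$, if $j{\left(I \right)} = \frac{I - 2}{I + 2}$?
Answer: $\frac{1601}{10} \approx 160.1$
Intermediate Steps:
$j{\left(I \right)} = \frac{-2 + I}{2 + I}$
$s{\left(l,z \right)} = - 5 l$
$\frac{1}{j{\left(2 \right)} + s{\left(-2,-4 \right)}} + 5 \cdot 32 = \frac{1}{\frac{-2 + 2}{2 + 2} - -10} + 5 \cdot 32 = \frac{1}{\frac{1}{4} \cdot 0 + 10} + 160 = \frac{1}{0 + 10} + 160 = \frac{1}{10} + 160 = \frac{1601}{10}$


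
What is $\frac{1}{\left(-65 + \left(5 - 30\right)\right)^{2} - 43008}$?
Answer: $- \frac{1}{34908} \approx -2.8647 \cdot 10^{-5}$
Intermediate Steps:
$\frac{1}{\left(-65 + \left(5 - 30\right)\right)^{2} - 43008} = \frac{1}{\left(-65 - 25\right)^{2} - 43008} = \frac{1}{\left(-90\right)^{2} - 43008} = \frac{1}{8100 - 43008} = \frac{1}{-34908} = - \frac{1}{34908}$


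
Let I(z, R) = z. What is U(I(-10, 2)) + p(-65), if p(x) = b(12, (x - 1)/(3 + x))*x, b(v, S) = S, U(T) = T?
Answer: -2455/31 ≈ -79.194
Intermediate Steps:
p(x) = x*(-1 + x)/(3 + x) (p(x) = ((x - 1)/(3 + x))*x = ((-1 + x)/(3 + x))*x = x*(-1 + x)/(3 + x))
U(I(-10, 2)) + p(-65) = -10 - 65*(-1 - 65)/(3 - 65) = -10 - 65*(-66)/(-62) = -10 - 65*(-1/62)*(-66) = -10 - 2145/31 = -2455/31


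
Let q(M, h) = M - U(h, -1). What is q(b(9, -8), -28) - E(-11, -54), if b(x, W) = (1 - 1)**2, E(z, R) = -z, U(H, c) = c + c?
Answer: -9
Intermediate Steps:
U(H, c) = 2*c
b(x, W) = 0 (b(x, W) = 0**2 = 0)
q(M, h) = 2 + M (q(M, h) = M - 2*(-1) = M - 1*(-2) = M + 2 = 2 + M)
q(b(9, -8), -28) - E(-11, -54) = (2 + 0) - (-1)*(-11) = 2 - 1*11 = 2 - 11 = -9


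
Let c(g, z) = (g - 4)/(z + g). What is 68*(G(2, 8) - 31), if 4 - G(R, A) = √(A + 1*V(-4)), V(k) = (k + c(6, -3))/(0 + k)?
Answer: -1836 - 34*√318/3 ≈ -2038.1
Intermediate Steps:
c(g, z) = (-4 + g)/(g + z)
V(k) = (⅔ + k)/k (V(k) = (k + (-4 + 6)/(6 - 3))/(0 + k) = (k + 2/3)/k = (k + (⅓)*2)/k = (k + ⅔)/k = (⅔ + k)/k)
G(R, A) = 4 - √(⅚ + A) (G(R, A) = 4 - √(A + 1*((⅔ - 4)/(-4))) = 4 - √(A + 1*(-¼*(-10/3))) = 4 - √(A + 1*(⅚)) = 4 - √(A + ⅚) = 4 - √(⅚ + A))
68*(G(2, 8) - 31) = 68*((4 - √(30 + 36*8)/6) - 31) = 68*((4 - √(30 + 288)/6) - 31) = 68*((4 - √318/6) - 31) = 68*(-27 - √318/6) = -1836 - 34*√318/3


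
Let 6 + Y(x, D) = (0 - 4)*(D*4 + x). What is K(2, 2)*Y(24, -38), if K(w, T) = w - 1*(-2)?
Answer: 2024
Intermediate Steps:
K(w, T) = 2 + w (K(w, T) = w + 2 = 2 + w)
Y(x, D) = -6 - 16*D - 4*x (Y(x, D) = -6 + (0 - 4)*(D*4 + x) = -6 - 4*(4*D + x) = -6 - 4*(x + 4*D) = -6 + (-16*D - 4*x) = -6 - 16*D - 4*x)
K(2, 2)*Y(24, -38) = (2 + 2)*(-6 - 16*(-38) - 4*24) = 4*(-6 + 608 - 96) = 4*506 = 2024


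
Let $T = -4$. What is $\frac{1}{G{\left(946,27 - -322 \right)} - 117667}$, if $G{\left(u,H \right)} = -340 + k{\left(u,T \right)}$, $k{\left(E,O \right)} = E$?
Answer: $- \frac{1}{117061} \approx -8.5426 \cdot 10^{-6}$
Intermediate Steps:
$G{\left(u,H \right)} = -340 + u$
$\frac{1}{G{\left(946,27 - -322 \right)} - 117667} = \frac{1}{\left(-340 + 946\right) - 117667} = \frac{1}{606 - 117667} = \frac{1}{-117061} = - \frac{1}{117061}$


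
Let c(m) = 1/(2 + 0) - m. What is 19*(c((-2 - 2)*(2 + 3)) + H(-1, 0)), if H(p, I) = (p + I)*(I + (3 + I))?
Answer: 665/2 ≈ 332.50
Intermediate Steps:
H(p, I) = (3 + 2*I)*(I + p) (H(p, I) = (I + p)*(3 + 2*I) = (3 + 2*I)*(I + p))
c(m) = ½ - m (c(m) = 1/2 - m = ½ - m)
19*(c((-2 - 2)*(2 + 3)) + H(-1, 0)) = 19*((½ - (-2 - 2)*(2 + 3)) + (2*0² + 3*0 + 3*(-1) + 2*0*(-1))) = 19*((½ - (-4)*5) + (2*0 + 0 - 3 + 0)) = 19*((½ - 1*(-20)) + (0 + 0 - 3 + 0)) = 19*((½ + 20) - 3) = 19*(41/2 - 3) = 19*(35/2) = 665/2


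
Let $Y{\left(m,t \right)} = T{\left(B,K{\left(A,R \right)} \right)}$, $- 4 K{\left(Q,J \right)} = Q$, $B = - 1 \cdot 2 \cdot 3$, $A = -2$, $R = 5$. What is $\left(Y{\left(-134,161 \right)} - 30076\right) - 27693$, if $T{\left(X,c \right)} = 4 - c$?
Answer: $- \frac{115531}{2} \approx -57766.0$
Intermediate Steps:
$B = -6$ ($B = - 2 \cdot 3 = \left(-1\right) 6 = -6$)
$K{\left(Q,J \right)} = - \frac{Q}{4}$
$Y{\left(m,t \right)} = \frac{7}{2}$ ($Y{\left(m,t \right)} = 4 - \left(- \frac{1}{4}\right) \left(-2\right) = 4 - \frac{1}{2} = \frac{7}{2}$)
$\left(Y{\left(-134,161 \right)} - 30076\right) - 27693 = \left(\frac{7}{2} - 30076\right) - 27693 = - \frac{60145}{2} - 27693 = - \frac{115531}{2}$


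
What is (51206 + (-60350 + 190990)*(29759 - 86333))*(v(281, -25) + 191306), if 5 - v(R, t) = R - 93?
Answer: -1412547310880942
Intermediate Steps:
v(R, t) = 98 - R (v(R, t) = 5 - (R - 93) = 5 - (-93 + R) = 5 + (93 - R) = 98 - R)
(51206 + (-60350 + 190990)*(29759 - 86333))*(v(281, -25) + 191306) = (51206 + (-60350 + 190990)*(29759 - 86333))*((98 - 1*281) + 191306) = (51206 + 130640*(-56574))*((98 - 281) + 191306) = (51206 - 7390827360)*(-183 + 191306) = -7390776154*191123 = -1412547310880942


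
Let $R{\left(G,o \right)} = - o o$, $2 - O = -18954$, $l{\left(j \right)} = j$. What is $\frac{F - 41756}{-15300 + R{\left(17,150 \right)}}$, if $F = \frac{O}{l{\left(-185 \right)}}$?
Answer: $\frac{35851}{32375} \approx 1.1074$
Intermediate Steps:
$O = 18956$ ($O = 2 - -18954 = 2 + 18954 = 18956$)
$R{\left(G,o \right)} = - o^{2}$
$F = - \frac{18956}{185}$ ($F = \frac{18956}{-185} = 18956 \left(- \frac{1}{185}\right) = - \frac{18956}{185} \approx -102.46$)
$\frac{F - 41756}{-15300 + R{\left(17,150 \right)}} = \frac{- \frac{18956}{185} - 41756}{-15300 - 150^{2}} = - \frac{7743816}{185 \left(-15300 - 22500\right)} = - \frac{7743816}{185 \left(-37800\right)} = \left(- \frac{7743816}{185}\right) \left(- \frac{1}{37800}\right) = \frac{35851}{32375}$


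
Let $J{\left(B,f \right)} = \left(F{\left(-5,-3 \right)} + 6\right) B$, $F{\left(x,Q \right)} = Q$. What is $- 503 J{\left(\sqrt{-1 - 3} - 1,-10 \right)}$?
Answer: $1509 - 3018 i \approx 1509.0 - 3018.0 i$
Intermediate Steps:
$J{\left(B,f \right)} = 3 B$ ($J{\left(B,f \right)} = \left(-3 + 6\right) B = 3 B$)
$- 503 J{\left(\sqrt{-1 - 3} - 1,-10 \right)} = - 503 \cdot 3 \left(\sqrt{-1 - 3} - 1\right) = - 503 \cdot 3 \left(\sqrt{-4} - 1\right) = - 503 \cdot 3 \left(2 i - 1\right) = - 503 \cdot 3 \left(-1 + 2 i\right) = - 503 \left(-3 + 6 i\right) = 1509 - 3018 i$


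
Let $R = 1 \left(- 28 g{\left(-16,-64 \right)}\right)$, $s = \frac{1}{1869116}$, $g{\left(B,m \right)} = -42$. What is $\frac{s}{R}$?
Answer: $\frac{1}{2198080416} \approx 4.5494 \cdot 10^{-10}$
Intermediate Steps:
$s = \frac{1}{1869116} \approx 5.3501 \cdot 10^{-7}$
$R = 1176$ ($R = 1 \left(\left(-28\right) \left(-42\right)\right) = 1 \cdot 1176 = 1176$)
$\frac{s}{R} = \frac{1}{1869116 \cdot 1176} = \frac{1}{1869116} \cdot \frac{1}{1176} = \frac{1}{2198080416}$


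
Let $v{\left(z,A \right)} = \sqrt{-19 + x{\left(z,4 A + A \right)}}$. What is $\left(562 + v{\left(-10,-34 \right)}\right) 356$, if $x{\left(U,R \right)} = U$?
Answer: $200072 + 356 i \sqrt{29} \approx 2.0007 \cdot 10^{5} + 1917.1 i$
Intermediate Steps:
$v{\left(z,A \right)} = \sqrt{-19 + z}$
$\left(562 + v{\left(-10,-34 \right)}\right) 356 = \left(562 + \sqrt{-19 - 10}\right) 356 = \left(562 + \sqrt{-29}\right) 356 = \left(562 + i \sqrt{29}\right) 356 = 200072 + 356 i \sqrt{29}$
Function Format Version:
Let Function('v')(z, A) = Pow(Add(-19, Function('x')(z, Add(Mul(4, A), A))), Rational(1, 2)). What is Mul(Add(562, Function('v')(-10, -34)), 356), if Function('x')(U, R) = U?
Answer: Add(200072, Mul(356, I, Pow(29, Rational(1, 2)))) ≈ Add(2.0007e+5, Mul(1917.1, I))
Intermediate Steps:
Function('v')(z, A) = Pow(Add(-19, z), Rational(1, 2))
Mul(Add(562, Function('v')(-10, -34)), 356) = Mul(Add(562, Pow(Add(-19, -10), Rational(1, 2))), 356) = Mul(Add(562, Pow(-29, Rational(1, 2))), 356) = Mul(Add(562, Mul(I, Pow(29, Rational(1, 2)))), 356) = Add(200072, Mul(356, I, Pow(29, Rational(1, 2))))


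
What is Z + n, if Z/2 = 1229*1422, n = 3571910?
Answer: 7067186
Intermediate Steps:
Z = 3495276 (Z = 2*(1229*1422) = 2*1747638 = 3495276)
Z + n = 3495276 + 3571910 = 7067186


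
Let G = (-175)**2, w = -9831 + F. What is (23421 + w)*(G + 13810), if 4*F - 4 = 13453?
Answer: 3013448395/4 ≈ 7.5336e+8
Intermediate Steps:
F = 13457/4 (F = 1 + (1/4)*13453 = 1 + 13453/4 = 13457/4 ≈ 3364.3)
w = -25867/4 (w = -9831 + 13457/4 = -25867/4 ≈ -6466.8)
G = 30625
(23421 + w)*(G + 13810) = (23421 - 25867/4)*(30625 + 13810) = (67817/4)*44435 = 3013448395/4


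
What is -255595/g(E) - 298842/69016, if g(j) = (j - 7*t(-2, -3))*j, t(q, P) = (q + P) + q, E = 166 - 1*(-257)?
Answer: -9663217859/1722432312 ≈ -5.6102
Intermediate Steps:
E = 423 (E = 166 + 257 = 423)
t(q, P) = P + 2*q (t(q, P) = (P + q) + q = P + 2*q)
g(j) = j*(49 + j) (g(j) = (j - 7*(-3 + 2*(-2)))*j = (j - 7*(-3 - 4))*j = (j - 7*(-7))*j = (j + 49)*j = (49 + j)*j = j*(49 + j))
-255595/g(E) - 298842/69016 = -255595*1/(423*(49 + 423)) - 298842/69016 = -255595/(423*472) - 298842*1/69016 = -255595/199656 - 149421/34508 = -9663217859/1722432312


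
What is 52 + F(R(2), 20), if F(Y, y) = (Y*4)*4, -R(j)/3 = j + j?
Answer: -140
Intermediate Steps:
R(j) = -6*j (R(j) = -3*(j + j) = -6*j)
F(Y, y) = 16*Y (F(Y, y) = (4*Y)*4 = 16*Y)
52 + F(R(2), 20) = 52 + 16*(-6*2) = 52 + 16*(-12) = 52 - 192 = -140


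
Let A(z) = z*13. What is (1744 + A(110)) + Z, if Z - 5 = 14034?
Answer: 17213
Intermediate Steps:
A(z) = 13*z
Z = 14039 (Z = 5 + 14034 = 14039)
(1744 + A(110)) + Z = (1744 + 13*110) + 14039 = (1744 + 1430) + 14039 = 3174 + 14039 = 17213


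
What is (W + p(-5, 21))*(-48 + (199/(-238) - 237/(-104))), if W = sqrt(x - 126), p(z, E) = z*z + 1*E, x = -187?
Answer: -13252439/6188 - 576193*I*sqrt(313)/12376 ≈ -2141.6 - 823.68*I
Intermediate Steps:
p(z, E) = E + z**2 (p(z, E) = z**2 + E = E + z**2)
W = I*sqrt(313) (W = sqrt(-187 - 126) = sqrt(-313) = I*sqrt(313) ≈ 17.692*I)
(W + p(-5, 21))*(-48 + (199/(-238) - 237/(-104))) = (I*sqrt(313) + (21 + (-5)**2))*(-48 + (199/(-238) - 237/(-104))) = (I*sqrt(313) + (21 + 25))*(-48 + (199*(-1/238) - 237*(-1/104))) = (I*sqrt(313) + 46)*(-48 + (-199/238 + 237/104)) = (46 + I*sqrt(313))*(-48 + 17855/12376) = (46 + I*sqrt(313))*(-576193/12376) = -13252439/6188 - 576193*I*sqrt(313)/12376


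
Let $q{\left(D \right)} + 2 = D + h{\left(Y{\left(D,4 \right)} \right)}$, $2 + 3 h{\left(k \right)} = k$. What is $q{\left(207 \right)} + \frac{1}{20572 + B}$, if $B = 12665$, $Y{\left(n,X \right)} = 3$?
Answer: $\frac{6824665}{33237} \approx 205.33$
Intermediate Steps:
$h{\left(k \right)} = - \frac{2}{3} + \frac{k}{3}$
$q{\left(D \right)} = - \frac{5}{3} + D$ ($q{\left(D \right)} = -2 + \left(D + \left(- \frac{2}{3} + \frac{1}{3} \cdot 3\right)\right) = -2 + \left(D + \left(- \frac{2}{3} + 1\right)\right) = -2 + \left(D + \frac{1}{3}\right) = -2 + \left(\frac{1}{3} + D\right) = - \frac{5}{3} + D$)
$q{\left(207 \right)} + \frac{1}{20572 + B} = \left(- \frac{5}{3} + 207\right) + \frac{1}{20572 + 12665} = \frac{616}{3} + \frac{1}{33237} = \frac{6824665}{33237}$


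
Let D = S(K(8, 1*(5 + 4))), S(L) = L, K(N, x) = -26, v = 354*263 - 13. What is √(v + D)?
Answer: √93063 ≈ 305.06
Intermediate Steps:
v = 93089 (v = 93102 - 13 = 93089)
D = -26
√(v + D) = √(93089 - 26) = √93063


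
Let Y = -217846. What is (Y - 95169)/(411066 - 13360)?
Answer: -313015/397706 ≈ -0.78705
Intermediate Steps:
(Y - 95169)/(411066 - 13360) = (-217846 - 95169)/(411066 - 13360) = -313015/397706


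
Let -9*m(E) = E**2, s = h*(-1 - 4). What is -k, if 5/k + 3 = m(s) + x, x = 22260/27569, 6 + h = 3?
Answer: 137845/749672 ≈ 0.18387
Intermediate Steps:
h = -3 (h = -6 + 3 = -3)
s = 15 (s = -3*(-1 - 4) = -3*(-5) = 15)
m(E) = -E**2/9
x = 22260/27569 (x = 22260*(1/27569) = 22260/27569 ≈ 0.80743)
k = -137845/749672 (k = 5/(-3 + (-1/9*15**2 + 22260/27569)) = 5/(-3 + (-1/9*225 + 22260/27569)) = 5/(-3 + (-25 + 22260/27569)) = 5/(-3 - 666965/27569) = 5/(-749672/27569) = 5*(-27569/749672) = -137845/749672 ≈ -0.18387)
-k = -1*(-137845/749672) = 137845/749672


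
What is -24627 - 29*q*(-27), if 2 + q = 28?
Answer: -4269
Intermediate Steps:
q = 26 (q = -2 + 28 = 26)
-24627 - 29*q*(-27) = -24627 - 29*26*(-27) = -24627 - 754*(-27) = -24627 - 1*(-20358) = -24627 + 20358 = -4269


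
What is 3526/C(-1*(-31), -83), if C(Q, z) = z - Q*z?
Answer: 1763/1245 ≈ 1.4161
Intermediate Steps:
C(Q, z) = z - Q*z
3526/C(-1*(-31), -83) = 3526/((-83*(1 - (-1)*(-31)))) = 3526/((-83*(1 - 1*31))) = 3526/((-83*(1 - 31))) = 3526/((-83*(-30))) = 3526/2490 = 3526*(1/2490) = 1763/1245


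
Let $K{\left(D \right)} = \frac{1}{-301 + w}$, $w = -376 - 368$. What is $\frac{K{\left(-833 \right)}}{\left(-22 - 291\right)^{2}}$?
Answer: $- \frac{1}{102377605} \approx -9.7678 \cdot 10^{-9}$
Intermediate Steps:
$w = -744$
$K{\left(D \right)} = - \frac{1}{1045}$ ($K{\left(D \right)} = \frac{1}{-301 - 744} = \frac{1}{-1045} = - \frac{1}{1045}$)
$\frac{K{\left(-833 \right)}}{\left(-22 - 291\right)^{2}} = - \frac{1}{1045 \left(-22 - 291\right)^{2}} = - \frac{1}{1045 \left(-313\right)^{2}} = - \frac{1}{1045 \cdot 97969} = \left(- \frac{1}{1045}\right) \frac{1}{97969} = - \frac{1}{102377605}$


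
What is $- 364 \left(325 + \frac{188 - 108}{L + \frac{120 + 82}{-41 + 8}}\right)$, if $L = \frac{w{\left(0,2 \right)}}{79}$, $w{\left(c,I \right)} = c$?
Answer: $- \frac{11467820}{101} \approx -1.1354 \cdot 10^{5}$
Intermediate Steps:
$L = 0$ ($L = \frac{0}{79} = 0 \cdot \frac{1}{79} = 0$)
$- 364 \left(325 + \frac{188 - 108}{L + \frac{120 + 82}{-41 + 8}}\right) = - 364 \left(325 + \frac{188 - 108}{0 + \frac{120 + 82}{-41 + 8}}\right) = - 364 \left(325 + \frac{80}{0 + \frac{202}{-33}}\right) = - 364 \left(325 + \frac{80}{0 + 202 \left(- \frac{1}{33}\right)}\right) = - 364 \left(325 + \frac{80}{0 - \frac{202}{33}}\right) = - 364 \left(325 + \frac{80}{- \frac{202}{33}}\right) = - 364 \left(325 + 80 \left(- \frac{33}{202}\right)\right) = - 364 \left(325 - \frac{1320}{101}\right) = \left(-364\right) \frac{31505}{101} = - \frac{11467820}{101}$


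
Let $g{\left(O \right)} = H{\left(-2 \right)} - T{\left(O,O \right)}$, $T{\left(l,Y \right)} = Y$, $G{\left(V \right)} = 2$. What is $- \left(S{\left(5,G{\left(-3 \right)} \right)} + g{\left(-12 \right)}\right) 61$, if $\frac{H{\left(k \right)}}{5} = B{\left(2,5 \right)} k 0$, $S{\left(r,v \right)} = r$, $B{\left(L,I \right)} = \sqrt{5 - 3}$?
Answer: $-1037$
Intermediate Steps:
$B{\left(L,I \right)} = \sqrt{2}$
$H{\left(k \right)} = 0$ ($H{\left(k \right)} = 5 \sqrt{2} k 0 = 5 k \sqrt{2} \cdot 0 = 5 \cdot 0 = 0$)
$g{\left(O \right)} = - O$ ($g{\left(O \right)} = 0 - O = - O$)
$- \left(S{\left(5,G{\left(-3 \right)} \right)} + g{\left(-12 \right)}\right) 61 = - \left(5 - -12\right) 61 = - \left(5 + 12\right) 61 = - 17 \cdot 61 = \left(-1\right) 1037 = -1037$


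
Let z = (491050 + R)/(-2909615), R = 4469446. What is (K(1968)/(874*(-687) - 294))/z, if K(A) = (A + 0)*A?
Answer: 477176860/126182617 ≈ 3.7816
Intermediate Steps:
K(A) = A² (K(A) = A*A = A²)
z = -4960496/2909615 (z = (491050 + 4469446)/(-2909615) = 4960496*(-1/2909615) = -4960496/2909615 ≈ -1.7049)
(K(1968)/(874*(-687) - 294))/z = (1968²/(874*(-687) - 294))/(-4960496/2909615) = (3873024/(-600438 - 294))*(-2909615/4960496) = (3873024/(-600732))*(-2909615/4960496) = (3873024*(-1/600732))*(-2909615/4960496) = -2624/407*(-2909615/4960496) = 477176860/126182617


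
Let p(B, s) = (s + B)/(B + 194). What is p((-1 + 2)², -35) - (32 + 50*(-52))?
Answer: 500726/195 ≈ 2567.8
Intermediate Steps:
p(B, s) = (B + s)/(194 + B)
p((-1 + 2)², -35) - (32 + 50*(-52)) = ((-1 + 2)² - 35)/(194 + (-1 + 2)²) - (32 + 50*(-52)) = (1² - 35)/(194 + 1²) - (32 - 2600) = (1 - 35)/(194 + 1) - 1*(-2568) = -34/195 + 2568 = 500726/195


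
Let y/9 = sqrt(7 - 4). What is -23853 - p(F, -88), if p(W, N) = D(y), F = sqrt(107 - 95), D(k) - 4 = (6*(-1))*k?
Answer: -23857 + 54*sqrt(3) ≈ -23763.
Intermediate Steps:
y = 9*sqrt(3) (y = 9*sqrt(7 - 4) = 9*sqrt(3) ≈ 15.588)
D(k) = 4 - 6*k (D(k) = 4 + (6*(-1))*k = 4 - 6*k)
F = 2*sqrt(3) (F = sqrt(12) = 2*sqrt(3) ≈ 3.4641)
p(W, N) = 4 - 54*sqrt(3)
-23853 - p(F, -88) = -23853 - (4 - 54*sqrt(3)) = -23853 + (-4 + 54*sqrt(3)) = -23857 + 54*sqrt(3)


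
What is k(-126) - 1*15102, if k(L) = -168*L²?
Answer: -2682270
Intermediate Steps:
k(-126) - 1*15102 = -168*(-126)² - 1*15102 = -168*15876 - 15102 = -2667168 - 15102 = -2682270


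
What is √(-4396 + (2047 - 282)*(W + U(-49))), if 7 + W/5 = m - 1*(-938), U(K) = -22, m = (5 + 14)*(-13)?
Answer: √5993074 ≈ 2448.1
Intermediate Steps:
m = -247 (m = 19*(-13) = -247)
W = 3420 (W = -35 + 5*(-247 - 1*(-938)) = -35 + 5*(-247 + 938) = -35 + 5*691 = -35 + 3455 = 3420)
√(-4396 + (2047 - 282)*(W + U(-49))) = √(-4396 + (2047 - 282)*(3420 - 22)) = √(-4396 + 1765*3398) = √(-4396 + 5997470) = √5993074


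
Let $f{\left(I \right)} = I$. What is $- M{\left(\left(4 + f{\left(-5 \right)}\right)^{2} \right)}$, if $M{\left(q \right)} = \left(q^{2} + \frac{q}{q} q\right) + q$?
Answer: $-3$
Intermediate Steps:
$M{\left(q \right)} = q^{2} + 2 q$ ($M{\left(q \right)} = \left(q^{2} + 1 q\right) + q = \left(q^{2} + q\right) + q = \left(q + q^{2}\right) + q = q^{2} + 2 q$)
$- M{\left(\left(4 + f{\left(-5 \right)}\right)^{2} \right)} = - \left(4 - 5\right)^{2} \left(2 + \left(4 - 5\right)^{2}\right) = - \left(-1\right)^{2} \left(2 + \left(-1\right)^{2}\right) = - 1 \left(2 + 1\right) = - 1 \cdot 3 = \left(-1\right) 3 = -3$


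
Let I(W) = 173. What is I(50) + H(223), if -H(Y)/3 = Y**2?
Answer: -149014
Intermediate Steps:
H(Y) = -3*Y**2
I(50) + H(223) = 173 - 3*223**2 = 173 - 3*49729 = 173 - 149187 = -149014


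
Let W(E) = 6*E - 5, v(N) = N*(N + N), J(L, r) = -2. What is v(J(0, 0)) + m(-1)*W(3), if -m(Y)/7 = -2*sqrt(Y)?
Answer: 8 + 182*I ≈ 8.0 + 182.0*I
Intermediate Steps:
v(N) = 2*N**2 (v(N) = N*(2*N) = 2*N**2)
m(Y) = 14*sqrt(Y) (m(Y) = -(-14)*sqrt(Y) = 14*sqrt(Y))
W(E) = -5 + 6*E
v(J(0, 0)) + m(-1)*W(3) = 2*(-2)**2 + (14*sqrt(-1))*(-5 + 6*3) = 2*4 + (14*I)*(-5 + 18) = 8 + (14*I)*13 = 8 + 182*I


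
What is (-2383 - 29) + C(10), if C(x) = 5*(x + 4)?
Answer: -2342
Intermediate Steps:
C(x) = 20 + 5*x (C(x) = 5*(4 + x) = 20 + 5*x)
(-2383 - 29) + C(10) = (-2383 - 29) + (20 + 5*10) = -2412 + (20 + 50) = -2412 + 70 = -2342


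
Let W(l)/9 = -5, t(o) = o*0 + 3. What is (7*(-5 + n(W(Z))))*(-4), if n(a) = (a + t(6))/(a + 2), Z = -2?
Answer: 4844/43 ≈ 112.65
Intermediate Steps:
t(o) = 3 (t(o) = 0 + 3 = 3)
W(l) = -45 (W(l) = 9*(-5) = -45)
n(a) = (3 + a)/(2 + a) (n(a) = (a + 3)/(a + 2) = (3 + a)/(2 + a))
(7*(-5 + n(W(Z))))*(-4) = (7*(-5 + (3 - 45)/(2 - 45)))*(-4) = (7*(-5 - 42/(-43)))*(-4) = (7*(-5 - 1/43*(-42)))*(-4) = (7*(-5 + 42/43))*(-4) = (7*(-173/43))*(-4) = -1211/43*(-4) = 4844/43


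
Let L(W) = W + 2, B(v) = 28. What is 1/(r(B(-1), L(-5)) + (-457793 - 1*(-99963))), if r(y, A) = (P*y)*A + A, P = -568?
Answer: -1/310121 ≈ -3.2245e-6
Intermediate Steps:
L(W) = 2 + W
r(y, A) = A - 568*A*y (r(y, A) = (-568*y)*A + A = -568*A*y + A = A - 568*A*y)
1/(r(B(-1), L(-5)) + (-457793 - 1*(-99963))) = 1/((2 - 5)*(1 - 568*28) + (-457793 - 1*(-99963))) = 1/(-3*(1 - 15904) + (-457793 + 99963)) = 1/(-3*(-15903) - 357830) = 1/(47709 - 357830) = 1/(-310121) = -1/310121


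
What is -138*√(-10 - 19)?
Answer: -138*I*√29 ≈ -743.15*I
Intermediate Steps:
-138*√(-10 - 19) = -138*I*√29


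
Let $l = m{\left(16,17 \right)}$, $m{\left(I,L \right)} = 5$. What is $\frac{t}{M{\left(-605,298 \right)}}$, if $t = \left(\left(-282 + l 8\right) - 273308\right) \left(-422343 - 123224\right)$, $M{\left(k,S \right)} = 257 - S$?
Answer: $- \frac{149239852850}{41} \approx -3.64 \cdot 10^{9}$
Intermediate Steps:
$l = 5$
$t = 149239852850$ ($t = \left(\left(-282 + 5 \cdot 8\right) - 273308\right) \left(-422343 - 123224\right) = \left(\left(-282 + 40\right) - 273308\right) \left(-545567\right) = \left(-242 - 273308\right) \left(-545567\right) = \left(-273550\right) \left(-545567\right) = 149239852850$)
$\frac{t}{M{\left(-605,298 \right)}} = \frac{149239852850}{257 - 298} = \frac{149239852850}{-41} = 149239852850 \left(- \frac{1}{41}\right) = - \frac{149239852850}{41}$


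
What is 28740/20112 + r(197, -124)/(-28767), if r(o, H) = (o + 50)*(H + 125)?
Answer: 68482993/48213492 ≈ 1.4204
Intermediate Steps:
r(o, H) = (50 + o)*(125 + H)
28740/20112 + r(197, -124)/(-28767) = 28740/20112 + (6250 + 50*(-124) + 125*197 - 124*197)/(-28767) = 28740*(1/20112) + (6250 - 6200 + 24625 - 24428)*(-1/28767) = 2395/1676 + 247*(-1/28767) = 2395/1676 - 247/28767 = 68482993/48213492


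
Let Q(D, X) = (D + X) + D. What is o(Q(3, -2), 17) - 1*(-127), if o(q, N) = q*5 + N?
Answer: 164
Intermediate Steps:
Q(D, X) = X + 2*D
o(q, N) = N + 5*q (o(q, N) = 5*q + N = N + 5*q)
o(Q(3, -2), 17) - 1*(-127) = (17 + 5*(-2 + 2*3)) - 1*(-127) = (17 + 5*(-2 + 6)) + 127 = (17 + 5*4) + 127 = (17 + 20) + 127 = 37 + 127 = 164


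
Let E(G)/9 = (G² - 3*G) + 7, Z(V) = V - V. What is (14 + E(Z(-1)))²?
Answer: 5929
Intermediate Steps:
Z(V) = 0
E(G) = 63 - 27*G + 9*G² (E(G) = 9*((G² - 3*G) + 7) = 9*(7 + G² - 3*G) = 63 - 27*G + 9*G²)
(14 + E(Z(-1)))² = (14 + (63 - 27*0 + 9*0²))² = (14 + (63 + 0 + 9*0))² = (14 + (63 + 0 + 0))² = (14 + 63)² = 77² = 5929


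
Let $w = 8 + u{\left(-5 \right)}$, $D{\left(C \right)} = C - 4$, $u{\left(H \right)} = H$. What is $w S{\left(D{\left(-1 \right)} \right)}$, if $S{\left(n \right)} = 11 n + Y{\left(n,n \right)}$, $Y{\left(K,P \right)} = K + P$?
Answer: $-195$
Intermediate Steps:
$D{\left(C \right)} = -4 + C$
$w = 3$ ($w = 8 - 5 = 3$)
$S{\left(n \right)} = 13 n$ ($S{\left(n \right)} = 11 n + \left(n + n\right) = 11 n + 2 n = 13 n$)
$w S{\left(D{\left(-1 \right)} \right)} = 3 \cdot 13 \left(-4 - 1\right) = 3 \cdot 13 \left(-5\right) = 3 \left(-65\right) = -195$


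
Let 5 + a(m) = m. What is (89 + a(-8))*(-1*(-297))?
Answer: 22572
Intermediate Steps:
a(m) = -5 + m
(89 + a(-8))*(-1*(-297)) = (89 + (-5 - 8))*(-1*(-297)) = (89 - 13)*297 = 76*297 = 22572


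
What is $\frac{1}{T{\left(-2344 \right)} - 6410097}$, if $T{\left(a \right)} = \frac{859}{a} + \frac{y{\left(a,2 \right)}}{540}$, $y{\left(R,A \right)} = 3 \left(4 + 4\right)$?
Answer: $- \frac{105480}{676137065527} \approx -1.56 \cdot 10^{-7}$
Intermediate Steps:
$y{\left(R,A \right)} = 24$ ($y{\left(R,A \right)} = 3 \cdot 8 = 24$)
$T{\left(a \right)} = \frac{2}{45} + \frac{859}{a}$ ($T{\left(a \right)} = \frac{859}{a} + \frac{24}{540} = \frac{859}{a} + 24 \cdot \frac{1}{540} = \frac{859}{a} + \frac{2}{45} = \frac{2}{45} + \frac{859}{a}$)
$\frac{1}{T{\left(-2344 \right)} - 6410097} = \frac{1}{\left(\frac{2}{45} + \frac{859}{-2344}\right) - 6410097} = \frac{1}{\left(\frac{2}{45} + 859 \left(- \frac{1}{2344}\right)\right) - 6410097} = \frac{1}{\left(\frac{2}{45} - \frac{859}{2344}\right) - 6410097} = \frac{1}{- \frac{33967}{105480} - 6410097} = \frac{1}{- \frac{676137065527}{105480}} = - \frac{105480}{676137065527}$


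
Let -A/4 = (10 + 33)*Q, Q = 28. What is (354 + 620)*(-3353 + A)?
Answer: -7956606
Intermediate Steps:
A = -4816 (A = -4*(10 + 33)*28 = -172*28 = -4*1204 = -4816)
(354 + 620)*(-3353 + A) = (354 + 620)*(-3353 - 4816) = 974*(-8169) = -7956606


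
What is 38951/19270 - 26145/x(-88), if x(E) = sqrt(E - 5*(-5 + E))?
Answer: 38951/19270 - 26145*sqrt(377)/377 ≈ -1344.5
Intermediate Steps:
x(E) = sqrt(25 - 4*E) (x(E) = sqrt(E + (25 - 5*E)) = sqrt(25 - 4*E))
38951/19270 - 26145/x(-88) = 38951/19270 - 26145/sqrt(25 - 4*(-88)) = 38951*(1/19270) - 26145/sqrt(25 + 352) = 38951/19270 - 26145*sqrt(377)/377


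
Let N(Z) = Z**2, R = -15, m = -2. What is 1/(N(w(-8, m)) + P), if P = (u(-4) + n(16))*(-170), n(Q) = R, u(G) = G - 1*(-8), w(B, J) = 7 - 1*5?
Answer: 1/1874 ≈ 0.00053362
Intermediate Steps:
w(B, J) = 2 (w(B, J) = 7 - 5 = 2)
u(G) = 8 + G (u(G) = G + 8 = 8 + G)
n(Q) = -15
P = 1870 (P = ((8 - 4) - 15)*(-170) = (4 - 15)*(-170) = -11*(-170) = 1870)
1/(N(w(-8, m)) + P) = 1/(2**2 + 1870) = 1/(4 + 1870) = 1/1874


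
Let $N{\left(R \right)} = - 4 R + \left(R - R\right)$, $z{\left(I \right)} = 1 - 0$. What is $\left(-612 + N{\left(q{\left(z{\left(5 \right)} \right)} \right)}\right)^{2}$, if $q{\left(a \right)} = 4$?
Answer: $394384$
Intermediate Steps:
$z{\left(I \right)} = 1$ ($z{\left(I \right)} = 1 + 0 = 1$)
$N{\left(R \right)} = - 4 R$ ($N{\left(R \right)} = - 4 R + 0 = - 4 R$)
$\left(-612 + N{\left(q{\left(z{\left(5 \right)} \right)} \right)}\right)^{2} = \left(-612 - 16\right)^{2} = \left(-628\right)^{2} = 394384$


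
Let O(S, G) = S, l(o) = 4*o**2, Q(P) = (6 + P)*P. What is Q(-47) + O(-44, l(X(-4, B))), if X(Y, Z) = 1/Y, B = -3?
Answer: 1883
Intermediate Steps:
Q(P) = P*(6 + P)
Q(-47) + O(-44, l(X(-4, B))) = -47*(6 - 47) - 44 = -47*(-41) - 44 = 1927 - 44 = 1883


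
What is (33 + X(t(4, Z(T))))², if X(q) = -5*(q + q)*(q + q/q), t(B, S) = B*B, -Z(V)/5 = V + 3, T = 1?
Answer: 7219969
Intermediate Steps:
Z(V) = -15 - 5*V (Z(V) = -5*(V + 3) = -5*(3 + V) = -15 - 5*V)
t(B, S) = B²
X(q) = -10*q*(1 + q) (X(q) = -5*2*q*(q + 1) = -5*2*q*(1 + q) = -10*q*(1 + q))
(33 + X(t(4, Z(T))))² = (33 - 10*4²*(1 + 4²))² = (33 - 10*16*(1 + 16))² = (33 - 10*16*17)² = (33 - 2720)² = (-2687)² = 7219969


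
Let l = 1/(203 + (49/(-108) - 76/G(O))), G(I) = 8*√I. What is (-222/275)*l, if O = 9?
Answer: -23976/5921575 ≈ -0.0040489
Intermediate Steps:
l = 108/21533 (l = 1/(203 + (49/(-108) - 76/(8*√9))) = 1/(203 + (49*(-1/108) - 76/(8*3))) = 1/(203 + (-49/108 - 76/24)) = 1/(203 + (-49/108 - 76*1/24)) = 1/(203 + (-49/108 - 19/6)) = 1/(203 - 391/108) = 1/(21533/108) = 108/21533 ≈ 0.0050156)
(-222/275)*l = -222/275*(108/21533) = -222*1/275*(108/21533) = -222/275*108/21533 = -23976/5921575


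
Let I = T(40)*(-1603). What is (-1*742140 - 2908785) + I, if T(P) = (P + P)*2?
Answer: -3907405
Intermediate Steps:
T(P) = 4*P (T(P) = (2*P)*2 = 4*P)
I = -256480 (I = (4*40)*(-1603) = 160*(-1603) = -256480)
(-1*742140 - 2908785) + I = (-1*742140 - 2908785) - 256480 = (-742140 - 2908785) - 256480 = -3650925 - 256480 = -3907405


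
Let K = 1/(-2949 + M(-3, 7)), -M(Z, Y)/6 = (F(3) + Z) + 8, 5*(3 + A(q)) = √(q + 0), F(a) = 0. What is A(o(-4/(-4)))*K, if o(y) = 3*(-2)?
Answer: 1/993 - I*√6/14895 ≈ 0.0010071 - 0.00016445*I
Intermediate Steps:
o(y) = -6
A(q) = -3 + √q/5 (A(q) = -3 + √(q + 0)/5 = -3 + √q/5)
M(Z, Y) = -48 - 6*Z (M(Z, Y) = -6*((0 + Z) + 8) = -6*(Z + 8) = -6*(8 + Z) = -48 - 6*Z)
K = -1/2979 (K = 1/(-2949 + (-48 - 6*(-3))) = 1/(-2949 + (-48 + 18)) = 1/(-2949 - 30) = 1/(-2979) = -1/2979 ≈ -0.00033568)
A(o(-4/(-4)))*K = (-3 + √(-6)/5)*(-1/2979) = (-3 + (I*√6)/5)*(-1/2979) = (-3 + I*√6/5)*(-1/2979) = 1/993 - I*√6/14895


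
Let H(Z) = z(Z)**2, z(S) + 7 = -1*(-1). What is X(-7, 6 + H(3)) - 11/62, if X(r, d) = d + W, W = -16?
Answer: 1601/62 ≈ 25.823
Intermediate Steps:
z(S) = -6 (z(S) = -7 - 1*(-1) = -7 + 1 = -6)
H(Z) = 36 (H(Z) = (-6)**2 = 36)
X(r, d) = -16 + d (X(r, d) = d - 16 = -16 + d)
X(-7, 6 + H(3)) - 11/62 = (-16 + (6 + 36)) - 11/62 = (-16 + 42) - 11/62 = 26 - 1*11/62 = 26 - 11/62 = 1601/62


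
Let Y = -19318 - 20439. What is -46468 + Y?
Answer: -86225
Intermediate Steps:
Y = -39757
-46468 + Y = -46468 - 39757 = -86225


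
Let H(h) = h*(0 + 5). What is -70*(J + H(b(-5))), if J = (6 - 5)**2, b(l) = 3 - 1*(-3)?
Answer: -2170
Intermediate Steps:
b(l) = 6 (b(l) = 3 + 3 = 6)
J = 1 (J = 1**2 = 1)
H(h) = 5*h (H(h) = h*5 = 5*h)
-70*(J + H(b(-5))) = -70*(1 + 5*6) = -70*(1 + 30) = -70*31 = -2170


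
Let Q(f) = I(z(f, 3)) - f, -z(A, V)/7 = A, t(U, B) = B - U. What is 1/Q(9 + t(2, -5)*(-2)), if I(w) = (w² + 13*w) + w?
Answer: 1/23644 ≈ 4.2294e-5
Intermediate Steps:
z(A, V) = -7*A
I(w) = w² + 14*w
Q(f) = -f - 7*f*(14 - 7*f) (Q(f) = (-7*f)*(14 - 7*f) - f = -7*f*(14 - 7*f) - f = -f - 7*f*(14 - 7*f))
1/Q(9 + t(2, -5)*(-2)) = 1/((9 + (-5 - 1*2)*(-2))*(-99 + 49*(9 + (-5 - 1*2)*(-2)))) = 1/((9 + (-5 - 2)*(-2))*(-99 + 49*(9 + (-5 - 2)*(-2)))) = 1/((9 - 7*(-2))*(-99 + 49*(9 - 7*(-2)))) = 1/((9 + 14)*(-99 + 49*(9 + 14))) = 1/(23*(-99 + 49*23)) = 1/(23*(-99 + 1127)) = 1/(23*1028) = 1/23644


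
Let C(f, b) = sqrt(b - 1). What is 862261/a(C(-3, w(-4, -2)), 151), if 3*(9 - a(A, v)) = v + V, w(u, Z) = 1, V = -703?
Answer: 862261/193 ≈ 4467.7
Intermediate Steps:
C(f, b) = sqrt(-1 + b)
a(A, v) = 730/3 - v/3 (a(A, v) = 9 - (v - 703)/3 = 9 - (-703 + v)/3 = 9 + (703/3 - v/3) = 730/3 - v/3)
862261/a(C(-3, w(-4, -2)), 151) = 862261/(730/3 - 1/3*151) = 862261/(730/3 - 151/3) = 862261/193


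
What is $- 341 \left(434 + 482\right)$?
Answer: $-312356$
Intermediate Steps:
$- 341 \left(434 + 482\right) = \left(-341\right) 916 = -312356$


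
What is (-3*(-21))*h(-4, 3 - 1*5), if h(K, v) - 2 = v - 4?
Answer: -252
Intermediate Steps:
h(K, v) = -2 + v (h(K, v) = 2 + (v - 4) = 2 + (-4 + v) = -2 + v)
(-3*(-21))*h(-4, 3 - 1*5) = (-3*(-21))*(-2 + (3 - 1*5)) = 63*(-2 + (3 - 5)) = 63*(-2 - 2) = 63*(-4) = -252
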